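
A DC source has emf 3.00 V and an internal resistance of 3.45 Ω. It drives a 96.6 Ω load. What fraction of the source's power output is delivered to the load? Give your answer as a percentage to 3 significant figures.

The source delivers εI, of which I²R reaches the load and I²r is lost; since I is common, η = R/(R+r).
η = R / (R + r) = 96.6 / (96.6 + 3.45) = 0.9655

96.6 %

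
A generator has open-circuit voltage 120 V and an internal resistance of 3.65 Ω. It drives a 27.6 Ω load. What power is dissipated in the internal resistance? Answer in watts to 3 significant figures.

53.8 W

Internal loss is I²r, with I set by the total series resistance r+R.
I = ε / (r + R) = 120 / (3.65 + 27.6) = 3.840 A
P_int = I² r = (3.840)² × 3.65 = 53.82 W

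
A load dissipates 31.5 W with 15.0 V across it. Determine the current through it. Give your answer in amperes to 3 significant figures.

2.10 A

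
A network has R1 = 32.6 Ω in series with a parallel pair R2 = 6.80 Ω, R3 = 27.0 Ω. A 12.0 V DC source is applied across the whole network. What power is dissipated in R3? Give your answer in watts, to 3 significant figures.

0.109 W

Reduce the parallel pair to R_p first; the network is then a simple series string.
R_p = (6.80×27.0)/(6.80+27.0) = 5.432 Ω
R_total = 32.6 + 5.432 = 38.03 Ω
I = V / R_total = 12.0 / 38.03 = 0.3155 A
Voltage across the parallel pair: V_p = I × R_p = 0.3155 × 5.432 = 1.714 V
R3 is across V_p, so use P = V²/R for that branch.
P_R3 = (1.714)² / 27.0 = 0.1088 W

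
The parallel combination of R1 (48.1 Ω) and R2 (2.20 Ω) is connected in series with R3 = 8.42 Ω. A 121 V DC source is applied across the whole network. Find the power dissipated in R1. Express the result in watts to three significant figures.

Reduce the parallel combination to a single R_p; the circuit then becomes R_p in series with the remaining resistor.
R_p = (48.1×2.20)/(48.1+2.20) = 2.104 Ω
R_total = R_p + 8.42 = 2.104 + 8.42 = 10.52 Ω
I = V / R_total = 121 / 10.52 = 11.50 A
Voltage across the parallel pair: V_p = I × R_p = 11.50 × 2.104 = 24.19 V
Use P = V²/R for R1 with V = V_p.
P_R1 = (24.19)² / 48.1 = 12.16 W

12.2 W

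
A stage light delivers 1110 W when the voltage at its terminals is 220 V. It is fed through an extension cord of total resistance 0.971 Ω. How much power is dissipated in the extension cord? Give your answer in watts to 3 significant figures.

Line loss is just I²R for the cable — we know both I and R_line directly.
I = P / V = 1110 / 220 = 5.045 A through the extension cord.
P_line = I² R_line = (5.045)² × 0.971 = 24.72 W

24.7 W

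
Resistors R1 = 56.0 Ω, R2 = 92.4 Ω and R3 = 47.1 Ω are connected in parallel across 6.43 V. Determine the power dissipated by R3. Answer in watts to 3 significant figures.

0.878 W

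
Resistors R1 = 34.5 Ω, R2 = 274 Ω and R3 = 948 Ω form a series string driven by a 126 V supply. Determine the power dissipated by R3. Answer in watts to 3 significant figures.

9.53 W

The current is common to all series resistors; compute it, then apply P = I²R for the target.
R_total = 34.5 + 274 + 948 = 1256 Ω
I = V / R_total = 126 / 1256 = 0.1003 A
P_R3 = I² × R3 = (0.1003)² × 948 = 9.533 W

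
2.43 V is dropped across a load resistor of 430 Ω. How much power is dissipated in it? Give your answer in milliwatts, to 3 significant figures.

13.7 mW

With V across and R both known, P = V²/R gives the dissipation directly.
P = (2.43 V)² / 430 Ω = 0.01373 W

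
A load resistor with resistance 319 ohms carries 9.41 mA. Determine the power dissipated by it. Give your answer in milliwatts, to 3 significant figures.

The current through and the resistance of the element are both given; use P = I²R.
P = (0.009410 A)² × 319 Ω = 0.02825 W

28.2 mW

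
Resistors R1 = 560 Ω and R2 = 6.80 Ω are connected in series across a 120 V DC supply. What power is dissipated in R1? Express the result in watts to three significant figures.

In a series string the same current flows through every resistor — find that current, then P = I²R for the one we want.
R_total = 560 + 6.80 = 566.8 Ω
I = V / R_total = 120 / 566.8 = 0.2117 A
P_R1 = I² × R1 = (0.2117)² × 560 = 25.10 W

25.1 W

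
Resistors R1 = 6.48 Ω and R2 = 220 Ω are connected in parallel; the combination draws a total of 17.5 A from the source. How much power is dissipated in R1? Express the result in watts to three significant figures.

1870 W

Parallel branches share V, not I — compute V via R_eq, then use V²/R for the target branch.
1/R_eq = 1/6.48 + 1/220 ⇒ R_eq = 6.295 Ω
V = I_total × R_eq = 17.50 × 6.295 = 110.2 V
P_R1 = V² / R1 = (110.2)² / 6.48 = 1873 W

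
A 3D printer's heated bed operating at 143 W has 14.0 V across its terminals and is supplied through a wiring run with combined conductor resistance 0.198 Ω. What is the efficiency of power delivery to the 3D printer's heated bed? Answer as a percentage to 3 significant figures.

I = P / V = 143 / 14.0 = 10.21 A through the wiring run.
P_line = I² R_line = (10.21)² × 0.198 = 20.66 W
P_source = P_load + P_line = 143.0 + 20.66 = 163.7 W
η = P_load / P_source = 143.0 / 163.7 = 0.8738

87.4 %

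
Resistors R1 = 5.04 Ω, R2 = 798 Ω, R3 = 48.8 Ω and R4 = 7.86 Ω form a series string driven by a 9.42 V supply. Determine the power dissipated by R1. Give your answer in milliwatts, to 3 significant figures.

0.605 mW

Series elements share the same current, so find I first, then use P = I²R.
R_total = 5.04 + 798 + 48.8 + 7.86 = 859.7 Ω
I = V / R_total = 9.42 / 859.7 = 0.01096 A
P_R1 = I² × R1 = (0.01096)² × 5.04 = 0.0006051 W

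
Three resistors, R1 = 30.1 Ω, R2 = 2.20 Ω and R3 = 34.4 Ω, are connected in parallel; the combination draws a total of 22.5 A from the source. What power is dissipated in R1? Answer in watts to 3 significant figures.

Parallel branches share V, not I — compute V via R_eq, then use V²/R for the target branch.
1/R_eq = 1/30.1 + 1/2.20 + 1/34.4 ⇒ R_eq = 1.935 Ω
V = I_total × R_eq = 22.50 × 1.935 = 43.53 V
P_R1 = V² / R1 = (43.53)² / 30.1 = 62.96 W

63.0 W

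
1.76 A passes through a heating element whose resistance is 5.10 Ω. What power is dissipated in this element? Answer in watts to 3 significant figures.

15.8 W

With I and R stated, P = I²R applies in one step.
P = (1.760 A)² × 5.10 Ω = 15.80 W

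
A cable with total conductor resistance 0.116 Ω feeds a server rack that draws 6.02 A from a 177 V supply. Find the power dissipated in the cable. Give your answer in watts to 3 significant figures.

4.20 W

The cable is a series resistance carrying the load current; its dissipation is I²R_line.
The cable carries the full 6.02 A.
P_line = I² R_line = (6.020)² × 0.116 = 4.204 W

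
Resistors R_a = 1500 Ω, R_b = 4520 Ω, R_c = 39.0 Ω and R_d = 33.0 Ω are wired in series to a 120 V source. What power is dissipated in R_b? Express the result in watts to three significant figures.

Every series element carries the same I. Get I from the total resistance, then P = I² × R_b.
R_total = 1500 + 4520 + 39.0 + 33.0 = 6092 Ω
I = V / R_total = 120 / 6092 = 0.01970 A
P_R_b = I² × R_b = (0.01970)² × 4520 = 1.754 W

1.75 W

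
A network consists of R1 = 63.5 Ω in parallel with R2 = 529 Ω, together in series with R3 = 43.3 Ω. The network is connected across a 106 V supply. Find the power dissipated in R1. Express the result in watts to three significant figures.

Combine R1 and R2 into their parallel equivalent first, reducing the network to two series resistors.
R_p = (63.5×529)/(63.5+529) = 56.69 Ω
R_total = R_p + 43.3 = 56.69 + 43.3 = 99.99 Ω
I = V / R_total = 106 / 99.99 = 1.060 A
Voltage across the parallel pair: V_p = I × R_p = 1.060 × 56.69 = 60.10 V
R1 sits across V_p; its power is V_p²/R.
P_R1 = (60.10)² / 63.5 = 56.88 W

56.9 W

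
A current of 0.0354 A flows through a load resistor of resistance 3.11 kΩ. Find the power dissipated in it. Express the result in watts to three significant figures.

3.90 W

Knowing I and R, the power is just I²R — no need to find V first.
P = (0.03540 A)² × 3110 Ω = 3.897 W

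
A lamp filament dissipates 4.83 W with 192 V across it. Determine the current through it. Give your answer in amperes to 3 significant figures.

0.0252 A

Inverting the appropriate power form: I = P / V.
I = 4.83 / 192 = 0.02516 A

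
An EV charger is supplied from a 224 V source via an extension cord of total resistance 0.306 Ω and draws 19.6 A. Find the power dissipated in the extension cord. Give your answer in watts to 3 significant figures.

The extension cord is a series resistance carrying the load current; its dissipation is I²R_line.
The extension cord carries the full 19.6 A.
P_line = I² R_line = (19.60)² × 0.306 = 117.6 W

118 W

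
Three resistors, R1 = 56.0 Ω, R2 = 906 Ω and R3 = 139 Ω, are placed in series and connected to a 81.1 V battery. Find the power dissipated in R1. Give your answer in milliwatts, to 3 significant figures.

304 mW

In a series string the same current flows through every resistor — find that current, then P = I²R for the one we want.
R_total = 56.0 + 906 + 139 = 1101 Ω
I = V / R_total = 81.1 / 1101 = 0.07366 A
P_R1 = I² × R1 = (0.07366)² × 56.0 = 0.3038 W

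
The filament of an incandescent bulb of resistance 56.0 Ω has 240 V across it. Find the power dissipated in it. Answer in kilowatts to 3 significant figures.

1.03 kW

With V across and R both known, P = V²/R gives the dissipation directly.
P = (240 V)² / 56.0 Ω = 1029 W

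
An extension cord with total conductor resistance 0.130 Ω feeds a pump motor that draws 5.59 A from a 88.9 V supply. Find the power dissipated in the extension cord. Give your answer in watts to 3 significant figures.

4.06 W

The extension cord is a series resistance carrying the load current; its dissipation is I²R_line.
The extension cord carries the full 5.59 A.
P_line = I² R_line = (5.590)² × 0.130 = 4.062 W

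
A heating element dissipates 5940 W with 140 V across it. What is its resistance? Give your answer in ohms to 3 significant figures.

Inverting the appropriate power form: R = V² / P.
R = (140)² / 5940 = 3.300 Ω

3.30 Ω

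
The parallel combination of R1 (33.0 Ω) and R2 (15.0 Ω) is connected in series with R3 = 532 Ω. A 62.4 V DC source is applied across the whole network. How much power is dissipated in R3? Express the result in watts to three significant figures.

Collapse the R1‖R2 pair into one equivalent R_p; then R_p and R3 form a series string.
R_p = (33.0×15.0)/(33.0+15.0) = 10.31 Ω
R_total = R_p + 532 = 10.31 + 532 = 542.3 Ω
I = V / R_total = 62.4 / 542.3 = 0.1151 A
R3 carries the full series current, so P = I²R.
P_R3 = (0.1151)² × 532 = 7.043 W

7.04 W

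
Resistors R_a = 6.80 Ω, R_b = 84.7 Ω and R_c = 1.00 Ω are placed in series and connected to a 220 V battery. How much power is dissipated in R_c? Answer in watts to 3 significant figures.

Since the resistors are in series they all carry the loop current I = V/R_total; the power in any one is I²R.
R_total = 6.80 + 84.7 + 1.00 = 92.50 Ω
I = V / R_total = 220 / 92.50 = 2.378 A
P_R_c = I² × R_c = (2.378)² × 1.00 = 5.657 W

5.66 W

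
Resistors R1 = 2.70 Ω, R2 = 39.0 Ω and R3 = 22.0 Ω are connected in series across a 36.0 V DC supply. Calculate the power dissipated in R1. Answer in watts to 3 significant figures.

Every series element carries the same I. Get I from the total resistance, then P = I² × R1.
R_total = 2.70 + 39.0 + 22.0 = 63.70 Ω
I = V / R_total = 36.0 / 63.70 = 0.5651 A
P_R1 = I² × R1 = (0.5651)² × 2.70 = 0.8624 W

0.862 W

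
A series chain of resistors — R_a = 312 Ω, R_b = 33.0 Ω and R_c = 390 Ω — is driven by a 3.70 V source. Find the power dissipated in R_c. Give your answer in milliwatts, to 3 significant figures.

9.88 mW

Series elements share the same current, so find I first, then use P = I²R.
R_total = 312 + 33.0 + 390 = 735.0 Ω
I = V / R_total = 3.70 / 735.0 = 0.005034 A
P_R_c = I² × R_c = (0.005034)² × 390 = 0.009883 W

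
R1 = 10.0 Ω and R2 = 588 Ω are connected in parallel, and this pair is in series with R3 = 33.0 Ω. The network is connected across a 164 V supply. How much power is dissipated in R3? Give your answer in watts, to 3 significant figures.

484 W

Reduce the parallel combination to a single R_p; the circuit then becomes R_p in series with the remaining resistor.
R_p = (10.0×588)/(10.0+588) = 9.833 Ω
R_total = R_p + 33.0 = 9.833 + 33.0 = 42.83 Ω
I = V / R_total = 164 / 42.83 = 3.829 A
R3 is the series element, so its power is I²R.
P_R3 = (3.829)² × 33.0 = 483.8 W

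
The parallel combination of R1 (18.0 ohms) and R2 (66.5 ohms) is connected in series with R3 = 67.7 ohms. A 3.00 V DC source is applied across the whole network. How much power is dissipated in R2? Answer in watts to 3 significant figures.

0.00405 W

Reduce the parallel combination to a single R_p; the circuit then becomes R_p in series with the remaining resistor.
R_p = (18.0×66.5)/(18.0+66.5) = 14.17 Ω
R_total = R_p + 67.7 = 14.17 + 67.7 = 81.87 Ω
I = V / R_total = 3.00 / 81.87 = 0.03665 A
Voltage across the parallel pair: V_p = I × R_p = 0.03665 × 14.17 = 0.5191 V
R2 has V_p across it, so P = V_p²/R2.
P_R2 = (0.5191)² / 66.5 = 0.004052 W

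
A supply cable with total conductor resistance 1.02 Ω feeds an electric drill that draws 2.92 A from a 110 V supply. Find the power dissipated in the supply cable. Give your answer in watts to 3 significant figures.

8.70 W

Only the current and the line resistance are needed for the I²R loss.
The supply cable carries the full 2.92 A.
P_line = I² R_line = (2.920)² × 1.02 = 8.697 W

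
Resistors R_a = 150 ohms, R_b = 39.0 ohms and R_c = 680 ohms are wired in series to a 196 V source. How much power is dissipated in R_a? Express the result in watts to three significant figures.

The current is common to all series resistors; compute it, then apply P = I²R for the target.
R_total = 150 + 39.0 + 680 = 869.0 Ω
I = V / R_total = 196 / 869.0 = 0.2255 A
P_R_a = I² × R_a = (0.2255)² × 150 = 7.631 W

7.63 W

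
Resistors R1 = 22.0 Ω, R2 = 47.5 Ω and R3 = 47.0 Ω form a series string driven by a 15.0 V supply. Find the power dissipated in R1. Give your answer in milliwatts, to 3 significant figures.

365 mW

Every series element carries the same I. Get I from the total resistance, then P = I² × R1.
R_total = 22.0 + 47.5 + 47.0 = 116.5 Ω
I = V / R_total = 15.0 / 116.5 = 0.1288 A
P_R1 = I² × R1 = (0.1288)² × 22.0 = 0.3647 W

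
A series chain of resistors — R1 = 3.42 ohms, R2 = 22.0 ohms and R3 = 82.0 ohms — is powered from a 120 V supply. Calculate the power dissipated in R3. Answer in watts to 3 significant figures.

102 W

Series elements share the same current, so find I first, then use P = I²R.
R_total = 3.42 + 22.0 + 82.0 = 107.4 Ω
I = V / R_total = 120 / 107.4 = 1.117 A
P_R3 = I² × R3 = (1.117)² × 82.0 = 102.3 W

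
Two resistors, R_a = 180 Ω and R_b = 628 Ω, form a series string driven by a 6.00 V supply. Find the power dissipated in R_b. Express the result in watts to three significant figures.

0.0346 W

The current is common to all series resistors; compute it, then apply P = I²R for the target.
R_total = 180 + 628 = 808.0 Ω
I = V / R_total = 6.00 / 808.0 = 0.007426 A
P_R_b = I² × R_b = (0.007426)² × 628 = 0.03463 W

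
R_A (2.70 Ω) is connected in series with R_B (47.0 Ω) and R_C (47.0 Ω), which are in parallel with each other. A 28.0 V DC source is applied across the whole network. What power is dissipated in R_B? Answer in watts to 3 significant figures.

Replace R_B and R_C with their parallel equivalent so the circuit becomes R_A in series with R_p.
R_p = (47.0×47.0)/(47.0+47.0) = 23.50 Ω
R_total = 2.70 + 23.50 = 26.20 Ω
I = V / R_total = 28.0 / 26.20 = 1.069 A
Voltage across the parallel pair: V_p = I × R_p = 1.069 × 23.50 = 25.11 V
R_B sees V_p directly, so P = V_p² / R_B.
P_R_B = (25.11)² / 47.0 = 13.42 W

13.4 W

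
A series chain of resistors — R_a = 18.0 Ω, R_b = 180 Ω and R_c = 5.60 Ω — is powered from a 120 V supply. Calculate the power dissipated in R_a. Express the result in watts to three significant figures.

Series elements share the same current, so find I first, then use P = I²R.
R_total = 18.0 + 180 + 5.60 = 203.6 Ω
I = V / R_total = 120 / 203.6 = 0.5894 A
P_R_a = I² × R_a = (0.5894)² × 18.0 = 6.253 W

6.25 W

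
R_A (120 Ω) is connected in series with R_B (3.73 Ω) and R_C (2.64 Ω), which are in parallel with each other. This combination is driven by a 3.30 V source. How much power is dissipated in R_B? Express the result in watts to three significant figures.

First combine the parallel branches into one equivalent R_p, then R_A + R_p is a series pair.
R_p = (3.73×2.64)/(3.73+2.64) = 1.546 Ω
R_total = 120 + 1.546 = 121.5 Ω
I = V / R_total = 3.30 / 121.5 = 0.02715 A
Voltage across the parallel pair: V_p = I × R_p = 0.02715 × 1.546 = 0.04197 V
R_B is across V_p, so use P = V²/R for that branch.
P_R_B = (0.04197)² / 3.73 = 0.0004723 W

0.000472 W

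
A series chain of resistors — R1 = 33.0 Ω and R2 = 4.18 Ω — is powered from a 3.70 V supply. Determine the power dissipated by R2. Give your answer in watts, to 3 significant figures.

Series elements share the same current, so find I first, then use P = I²R.
R_total = 33.0 + 4.18 = 37.18 Ω
I = V / R_total = 3.70 / 37.18 = 0.09952 A
P_R2 = I² × R2 = (0.09952)² × 4.18 = 0.04140 W

0.0414 W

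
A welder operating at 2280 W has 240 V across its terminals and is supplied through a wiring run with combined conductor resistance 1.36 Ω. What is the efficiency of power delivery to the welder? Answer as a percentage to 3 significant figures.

94.9 %

I = P / V = 2280 / 240 = 9.500 A through the wiring run.
P_line = I² R_line = (9.500)² × 1.36 = 122.7 W
P_source = P_load + P_line = 2280 + 122.7 = 2403 W
η = P_load / P_source = 2280 / 2403 = 0.9489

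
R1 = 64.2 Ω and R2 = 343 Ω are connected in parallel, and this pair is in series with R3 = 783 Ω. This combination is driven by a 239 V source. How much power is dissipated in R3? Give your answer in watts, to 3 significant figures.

63.8 W

First find R_p for the parallel pair, then treat R_p + R3 as a series loop.
R_p = (64.2×343)/(64.2+343) = 54.08 Ω
R_total = R_p + 783 = 54.08 + 783 = 837.1 Ω
I = V / R_total = 239 / 837.1 = 0.2855 A
R3 carries the full series current, so P = I²R.
P_R3 = (0.2855)² × 783 = 63.83 W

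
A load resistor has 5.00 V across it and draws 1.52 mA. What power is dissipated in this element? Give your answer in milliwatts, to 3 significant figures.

V and I are known directly — P = V I, no intermediate step needed.
P = 5.00 V × 0.001520 A = 0.007600 W

7.60 mW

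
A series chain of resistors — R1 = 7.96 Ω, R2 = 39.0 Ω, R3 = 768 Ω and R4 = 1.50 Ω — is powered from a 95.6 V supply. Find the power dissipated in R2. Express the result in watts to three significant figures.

In a series string the same current flows through every resistor — find that current, then P = I²R for the one we want.
R_total = 7.96 + 39.0 + 768 + 1.50 = 816.5 Ω
I = V / R_total = 95.6 / 816.5 = 0.1171 A
P_R2 = I² × R2 = (0.1171)² × 39.0 = 0.5347 W

0.535 W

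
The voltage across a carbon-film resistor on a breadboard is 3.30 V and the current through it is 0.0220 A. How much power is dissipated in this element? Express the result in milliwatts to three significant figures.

Both the voltage across and the current through the element are known, so P = V I applies directly.
P = 3.30 V × 0.02200 A = 0.07260 W

72.6 mW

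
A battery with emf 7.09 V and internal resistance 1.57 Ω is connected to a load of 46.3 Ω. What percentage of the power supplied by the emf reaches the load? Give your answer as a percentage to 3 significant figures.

η = P_load/(P_load+P_int) = I²R/(I²R+I²r) = R/(R+r) — the I² cancels for series elements.
η = R / (R + r) = 46.3 / (46.3 + 1.57) = 0.9672

96.7 %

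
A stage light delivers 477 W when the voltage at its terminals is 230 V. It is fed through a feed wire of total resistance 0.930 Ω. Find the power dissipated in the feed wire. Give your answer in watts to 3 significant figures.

Line loss is just I²R for the cable — we know both I and R_line directly.
I = P / V = 477 / 230 = 2.074 A through the feed wire.
P_line = I² R_line = (2.074)² × 0.930 = 4.000 W

4.00 W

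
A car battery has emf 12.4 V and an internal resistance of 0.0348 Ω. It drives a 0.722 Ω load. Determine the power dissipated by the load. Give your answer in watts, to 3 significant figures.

Load and internal resistance form a series loop — compute the loop current, then the load power via I²R.
I = ε / (r + R) = 12.4 / (0.0348 + 0.722) = 16.38 A
P_load = I² R = (16.38)² × 0.722 = 193.8 W

194 W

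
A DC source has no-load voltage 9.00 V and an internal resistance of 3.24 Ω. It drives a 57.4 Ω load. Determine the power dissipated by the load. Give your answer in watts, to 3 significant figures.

The internal resistance and the load are in series, so the same I flows through both; get I from ε/(r+R), then I²R for the load.
I = ε / (r + R) = 9.00 / (3.24 + 57.4) = 0.1484 A
P_load = I² R = (0.1484)² × 57.4 = 1.264 W

1.26 W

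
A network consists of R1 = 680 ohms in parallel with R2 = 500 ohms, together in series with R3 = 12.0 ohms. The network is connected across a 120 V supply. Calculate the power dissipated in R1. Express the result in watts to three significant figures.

19.5 W

Reduce the parallel combination to a single R_p; the circuit then becomes R_p in series with the remaining resistor.
R_p = (680×500)/(680+500) = 288.1 Ω
R_total = R_p + 12.0 = 288.1 + 12.0 = 300.1 Ω
I = V / R_total = 120 / 300.1 = 0.3998 A
Voltage across the parallel pair: V_p = I × R_p = 0.3998 × 288.1 = 115.2 V
R1 has V_p across it, so P = V_p²/R1.
P_R1 = (115.2)² / 680 = 19.52 W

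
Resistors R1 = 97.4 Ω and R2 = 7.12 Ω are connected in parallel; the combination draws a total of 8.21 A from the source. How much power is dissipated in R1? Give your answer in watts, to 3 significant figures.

The branches share the same voltage, but only the total current is given — find V from the equivalent resistance first.
1/R_eq = 1/97.4 + 1/7.12 ⇒ R_eq = 6.635 Ω
V = I_total × R_eq = 8.210 × 6.635 = 54.47 V
P_R1 = V² / R1 = (54.47)² / 97.4 = 30.47 W

30.5 W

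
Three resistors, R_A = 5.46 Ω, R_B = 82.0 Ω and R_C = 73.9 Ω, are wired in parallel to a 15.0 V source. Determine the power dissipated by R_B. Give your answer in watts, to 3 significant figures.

Every branch has 15.0 V across it, so for R_B the power is simply V²/R.
P_R_B = V² / R_B = (15.0)² / 82.0 Ω = 2.744 W

2.74 W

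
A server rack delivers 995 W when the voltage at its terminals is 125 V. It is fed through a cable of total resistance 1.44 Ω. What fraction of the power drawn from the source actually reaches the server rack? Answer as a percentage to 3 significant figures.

I = P / V = 995 / 125 = 7.960 A through the cable.
P_line = I² R_line = (7.960)² × 1.44 = 91.24 W
P_source = P_load + P_line = 995.0 + 91.24 = 1086 W
η = P_load / P_source = 995.0 / 1086 = 0.9160

91.6 %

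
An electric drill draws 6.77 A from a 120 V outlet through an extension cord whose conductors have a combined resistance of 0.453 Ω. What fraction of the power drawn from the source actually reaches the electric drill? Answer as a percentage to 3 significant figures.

The extension cord carries the full 6.77 A.
P_line = I² R_line = (6.770)² × 0.453 = 20.76 W
P_source = V I = 120 × 6.770 = 812.4 W; P_load = 791.6 W
η = P_load / P_source = 791.6 / 812.4 = 0.9744

97.4 %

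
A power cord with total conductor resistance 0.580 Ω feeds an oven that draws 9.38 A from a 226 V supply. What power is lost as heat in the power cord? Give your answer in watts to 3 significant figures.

51.0 W

The power cord is a series resistance carrying the load current; its dissipation is I²R_line.
The power cord carries the full 9.38 A.
P_line = I² R_line = (9.380)² × 0.580 = 51.03 W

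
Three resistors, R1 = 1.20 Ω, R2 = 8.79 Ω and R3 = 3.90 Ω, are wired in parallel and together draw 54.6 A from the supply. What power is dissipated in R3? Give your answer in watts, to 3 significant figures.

528 W

The branches share the same voltage, but only the total current is given — find V from the equivalent resistance first.
1/R_eq = 1/1.20 + 1/8.79 + 1/3.90 ⇒ R_eq = 0.8309 Ω
V = I_total × R_eq = 54.60 × 0.8309 = 45.37 V
P_R3 = V² / R3 = (45.37)² / 3.90 = 527.7 W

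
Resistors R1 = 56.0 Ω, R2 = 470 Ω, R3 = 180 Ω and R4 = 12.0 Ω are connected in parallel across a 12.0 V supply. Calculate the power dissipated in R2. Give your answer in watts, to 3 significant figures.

0.306 W

R2 sits directly across the source, so P = V²/R with V = 12.0 V.
P_R2 = V² / R2 = (12.0)² / 470 Ω = 0.3064 W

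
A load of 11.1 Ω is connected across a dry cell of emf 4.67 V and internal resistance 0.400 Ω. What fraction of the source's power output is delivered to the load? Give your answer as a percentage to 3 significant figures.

The source delivers εI, of which I²R reaches the load and I²r is lost; since I is common, η = R/(R+r).
η = R / (R + r) = 11.1 / (11.1 + 0.400) = 0.9652

96.5 %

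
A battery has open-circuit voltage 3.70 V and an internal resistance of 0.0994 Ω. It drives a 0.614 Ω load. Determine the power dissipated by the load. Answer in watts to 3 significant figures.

16.5 W

With r and R in series, I = ε/(r+R); the load dissipates I²R.
I = ε / (r + R) = 3.70 / (0.0994 + 0.614) = 5.186 A
P_load = I² R = (5.186)² × 0.614 = 16.52 W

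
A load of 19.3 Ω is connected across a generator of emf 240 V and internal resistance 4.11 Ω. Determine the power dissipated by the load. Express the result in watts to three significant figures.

Find the circuit current first, then P = I²R for the load (series elements share I).
I = ε / (r + R) = 240 / (4.11 + 19.3) = 10.25 A
P_load = I² R = (10.25)² × 19.3 = 2029 W

2030 W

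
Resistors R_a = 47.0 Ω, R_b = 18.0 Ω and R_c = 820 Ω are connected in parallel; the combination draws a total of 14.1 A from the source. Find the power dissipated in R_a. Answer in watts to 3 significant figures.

Only the total current is stated, so first find the parallel equivalent to get the voltage across the combination.
1/R_eq = 1/47.0 + 1/18.0 + 1/820 ⇒ R_eq = 12.81 Ω
V = I_total × R_eq = 14.10 × 12.81 = 180.6 V
P_R_a = V² / R_a = (180.6)² / 47.0 = 694.3 W

694 W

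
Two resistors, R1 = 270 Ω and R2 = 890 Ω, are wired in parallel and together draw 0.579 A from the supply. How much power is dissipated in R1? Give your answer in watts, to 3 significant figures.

We need the common branch voltage; get it from I_total × R_eq, then P = V²/R for the branch.
1/R_eq = 1/270 + 1/890 ⇒ R_eq = 207.2 Ω
V = I_total × R_eq = 0.5790 × 207.2 = 119.9 V
P_R1 = V² / R1 = (119.9)² / 270 = 53.28 W

53.3 W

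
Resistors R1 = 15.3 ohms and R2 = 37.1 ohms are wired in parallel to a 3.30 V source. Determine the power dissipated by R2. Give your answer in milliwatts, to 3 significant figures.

294 mW

Each parallel branch sees the full supply voltage, so P = V²/R applies directly to the target branch.
P_R2 = V² / R2 = (3.30)² / 37.1 Ω = 0.2935 W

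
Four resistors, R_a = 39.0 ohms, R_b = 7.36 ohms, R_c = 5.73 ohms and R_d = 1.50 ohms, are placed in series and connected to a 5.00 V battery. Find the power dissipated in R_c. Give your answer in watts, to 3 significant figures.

Every series element carries the same I. Get I from the total resistance, then P = I² × R_c.
R_total = 39.0 + 7.36 + 5.73 + 1.50 = 53.59 Ω
I = V / R_total = 5.00 / 53.59 = 0.09330 A
P_R_c = I² × R_c = (0.09330)² × 5.73 = 0.04988 W

0.0499 W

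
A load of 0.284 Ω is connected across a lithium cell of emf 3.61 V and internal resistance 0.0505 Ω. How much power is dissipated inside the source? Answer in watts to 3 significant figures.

r is in series with the load, so it carries the full circuit current — the loss in it is I²r.
I = ε / (r + R) = 3.61 / (0.0505 + 0.284) = 10.79 A
P_int = I² r = (10.79)² × 0.0505 = 5.882 W

5.88 W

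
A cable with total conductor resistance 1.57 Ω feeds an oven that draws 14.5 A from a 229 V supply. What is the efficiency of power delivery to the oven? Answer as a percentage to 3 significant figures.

90.1 %

The cable carries the full 14.5 A.
P_line = I² R_line = (14.50)² × 1.57 = 330.1 W
P_source = V I = 229 × 14.50 = 3320 W; P_load = 2990 W
η = P_load / P_source = 2990 / 3320 = 0.9006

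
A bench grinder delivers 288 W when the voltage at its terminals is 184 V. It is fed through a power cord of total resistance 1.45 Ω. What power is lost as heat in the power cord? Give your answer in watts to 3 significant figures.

Only the current and the line resistance are needed for the I²R loss.
I = P / V = 288 / 184 = 1.565 A through the power cord.
P_line = I² R_line = (1.565)² × 1.45 = 3.552 W

3.55 W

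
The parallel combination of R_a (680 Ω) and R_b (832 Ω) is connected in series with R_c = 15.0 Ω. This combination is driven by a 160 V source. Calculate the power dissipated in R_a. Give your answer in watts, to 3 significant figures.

Collapse the R_a‖R_b pair into one equivalent R_p; then R_p and R_c form a series string.
R_p = (680×832)/(680+832) = 374.2 Ω
R_total = R_p + 15.0 = 374.2 + 15.0 = 389.2 Ω
I = V / R_total = 160 / 389.2 = 0.4111 A
Voltage across the parallel pair: V_p = I × R_p = 0.4111 × 374.2 = 153.8 V
R_a has V_p across it, so P = V_p²/R_a.
P_R_a = (153.8)² / 680 = 34.80 W

34.8 W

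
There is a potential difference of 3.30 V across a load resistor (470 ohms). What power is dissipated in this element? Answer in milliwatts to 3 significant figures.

Voltage and resistance are given, so P = V²/R is the one-step route.
P = (3.30 V)² / 470 Ω = 0.02317 W

23.2 mW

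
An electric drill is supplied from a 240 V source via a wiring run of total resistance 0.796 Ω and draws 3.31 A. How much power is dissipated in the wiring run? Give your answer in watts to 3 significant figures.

8.72 W

Only the current and the line resistance are needed for the I²R loss.
The wiring run carries the full 3.31 A.
P_line = I² R_line = (3.310)² × 0.796 = 8.721 W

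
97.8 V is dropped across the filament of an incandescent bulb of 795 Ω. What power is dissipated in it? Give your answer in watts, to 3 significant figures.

12.0 W

Voltage and resistance are given, so P = V²/R is the one-step route.
P = (97.8 V)² / 795 Ω = 12.03 W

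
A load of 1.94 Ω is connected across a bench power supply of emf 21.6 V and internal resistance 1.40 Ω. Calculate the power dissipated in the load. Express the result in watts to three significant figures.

Find the circuit current first, then P = I²R for the load (series elements share I).
I = ε / (r + R) = 21.6 / (1.40 + 1.94) = 6.467 A
P_load = I² R = (6.467)² × 1.94 = 81.14 W

81.1 W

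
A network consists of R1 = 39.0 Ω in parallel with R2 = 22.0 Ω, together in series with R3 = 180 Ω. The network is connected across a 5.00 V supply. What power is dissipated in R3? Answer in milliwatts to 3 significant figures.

Combine R1 and R2 into their parallel equivalent first, reducing the network to two series resistors.
R_p = (39.0×22.0)/(39.0+22.0) = 14.07 Ω
R_total = R_p + 180 = 14.07 + 180 = 194.1 Ω
I = V / R_total = 5.00 / 194.1 = 0.02576 A
All the supply current flows through R3; use P = I²R3.
P_R3 = (0.02576)² × 180 = 0.1195 W

119 mW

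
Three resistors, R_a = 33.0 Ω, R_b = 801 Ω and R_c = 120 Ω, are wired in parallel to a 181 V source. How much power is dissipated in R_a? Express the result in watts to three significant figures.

993 W

Every branch has 181 V across it, so for R_a the power is simply V²/R.
P_R_a = V² / R_a = (181)² / 33.0 Ω = 992.8 W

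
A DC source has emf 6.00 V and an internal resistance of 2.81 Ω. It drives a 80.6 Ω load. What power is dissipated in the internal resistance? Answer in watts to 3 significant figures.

Internal loss is I²r, with I set by the total series resistance r+R.
I = ε / (r + R) = 6.00 / (2.81 + 80.6) = 0.07193 A
P_int = I² r = (0.07193)² × 2.81 = 0.01454 W

0.0145 W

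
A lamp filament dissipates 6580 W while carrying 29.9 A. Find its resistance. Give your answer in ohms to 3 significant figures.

7.36 Ω

Inverting the appropriate power form: R = P / I².
R = 6580 / (29.90)² = 7.360 Ω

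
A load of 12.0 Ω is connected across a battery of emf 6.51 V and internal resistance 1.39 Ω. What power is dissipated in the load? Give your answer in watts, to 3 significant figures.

With r and R in series, I = ε/(r+R); the load dissipates I²R.
I = ε / (r + R) = 6.51 / (1.39 + 12.0) = 0.4862 A
P_load = I² R = (0.4862)² × 12.0 = 2.836 W

2.84 W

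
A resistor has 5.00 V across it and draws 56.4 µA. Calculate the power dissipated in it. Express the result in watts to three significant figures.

0.000282 W

V and I are known directly — P = V I, no intermediate step needed.
P = 5.00 V × 0.00005640 A = 0.0002820 W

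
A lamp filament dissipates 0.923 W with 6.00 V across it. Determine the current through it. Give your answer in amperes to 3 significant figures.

From P = V I = I²R = V²/R, with the two given quantities we get I = P / V.
I = 0.923 / 6.00 = 0.1538 A

0.154 A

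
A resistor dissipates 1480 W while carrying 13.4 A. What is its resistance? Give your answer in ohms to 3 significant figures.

8.24 Ω

From P = V I = I²R = V²/R, with the two given quantities we get R = P / I².
R = 1480 / (13.40)² = 8.242 Ω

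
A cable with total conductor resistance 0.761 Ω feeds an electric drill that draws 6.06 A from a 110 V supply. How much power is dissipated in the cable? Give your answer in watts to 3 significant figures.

The cable and load are in series, so the same current flows in both; the loss is I²R_line.
The cable carries the full 6.06 A.
P_line = I² R_line = (6.060)² × 0.761 = 27.95 W

27.9 W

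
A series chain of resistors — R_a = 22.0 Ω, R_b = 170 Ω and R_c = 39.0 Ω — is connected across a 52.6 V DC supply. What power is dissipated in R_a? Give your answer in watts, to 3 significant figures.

1.14 W

In a series string the same current flows through every resistor — find that current, then P = I²R for the one we want.
R_total = 22.0 + 170 + 39.0 = 231.0 Ω
I = V / R_total = 52.6 / 231.0 = 0.2277 A
P_R_a = I² × R_a = (0.2277)² × 22.0 = 1.141 W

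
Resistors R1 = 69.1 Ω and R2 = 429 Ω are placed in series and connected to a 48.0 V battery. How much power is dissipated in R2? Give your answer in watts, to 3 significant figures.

3.98 W

In a series string the same current flows through every resistor — find that current, then P = I²R for the one we want.
R_total = 69.1 + 429 = 498.1 Ω
I = V / R_total = 48.0 / 498.1 = 0.09637 A
P_R2 = I² × R2 = (0.09637)² × 429 = 3.984 W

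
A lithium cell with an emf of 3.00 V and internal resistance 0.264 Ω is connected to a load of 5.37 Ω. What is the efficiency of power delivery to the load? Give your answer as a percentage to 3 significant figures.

95.3 %

The source delivers εI, of which I²R reaches the load and I²r is lost; since I is common, η = R/(R+r).
η = R / (R + r) = 5.37 / (5.37 + 0.264) = 0.9531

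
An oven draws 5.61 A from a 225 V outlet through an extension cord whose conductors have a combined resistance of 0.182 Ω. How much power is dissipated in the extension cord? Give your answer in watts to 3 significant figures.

5.73 W

Only the current and the line resistance are needed for the I²R loss.
The extension cord carries the full 5.61 A.
P_line = I² R_line = (5.610)² × 0.182 = 5.728 W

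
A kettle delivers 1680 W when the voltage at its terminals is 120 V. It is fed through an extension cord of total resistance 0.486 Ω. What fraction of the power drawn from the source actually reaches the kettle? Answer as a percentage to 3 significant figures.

I = P / V = 1680 / 120 = 14.00 A through the extension cord.
P_line = I² R_line = (14.00)² × 0.486 = 95.26 W
P_source = P_load + P_line = 1680 + 95.26 = 1775 W
η = P_load / P_source = 1680 / 1775 = 0.9463

94.6 %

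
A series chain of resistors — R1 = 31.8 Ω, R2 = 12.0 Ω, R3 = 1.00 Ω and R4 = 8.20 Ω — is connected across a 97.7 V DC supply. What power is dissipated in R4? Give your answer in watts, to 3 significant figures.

27.9 W

The current is common to all series resistors; compute it, then apply P = I²R for the target.
R_total = 31.8 + 12.0 + 1.00 + 8.20 = 53.00 Ω
I = V / R_total = 97.7 / 53.00 = 1.843 A
P_R4 = I² × R4 = (1.843)² × 8.20 = 27.86 W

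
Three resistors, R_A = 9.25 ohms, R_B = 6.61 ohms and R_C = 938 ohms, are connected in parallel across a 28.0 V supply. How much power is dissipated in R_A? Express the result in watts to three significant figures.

The supply voltage appears across each parallel branch — just use P = V²/R_A.
P_R_A = V² / R_A = (28.0)² / 9.25 Ω = 84.76 W

84.8 W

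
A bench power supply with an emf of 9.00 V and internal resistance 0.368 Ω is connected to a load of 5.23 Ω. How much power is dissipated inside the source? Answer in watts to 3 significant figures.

0.951 W

Internal loss is I²r, with I set by the total series resistance r+R.
I = ε / (r + R) = 9.00 / (0.368 + 5.23) = 1.608 A
P_int = I² r = (1.608)² × 0.368 = 0.9512 W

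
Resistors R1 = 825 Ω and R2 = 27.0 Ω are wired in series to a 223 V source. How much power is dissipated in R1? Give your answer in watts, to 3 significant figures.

56.5 W

Every series element carries the same I. Get I from the total resistance, then P = I² × R1.
R_total = 825 + 27.0 = 852.0 Ω
I = V / R_total = 223 / 852.0 = 0.2617 A
P_R1 = I² × R1 = (0.2617)² × 825 = 56.52 W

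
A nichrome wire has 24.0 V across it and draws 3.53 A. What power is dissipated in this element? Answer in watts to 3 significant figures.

84.7 W

With V and I both given, power follows immediately from P = V I.
P = 24.0 V × 3.530 A = 84.72 W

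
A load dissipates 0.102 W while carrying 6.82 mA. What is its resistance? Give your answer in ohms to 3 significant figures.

2190 Ω

Rearranging the power relation for the two known quantities gives R = P / I².
R = 0.102 / (0.006820)² = 2193 Ω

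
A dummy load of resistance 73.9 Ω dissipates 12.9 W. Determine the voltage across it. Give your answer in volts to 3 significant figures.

30.9 V

Rearranging the power relation for the two known quantities gives V = √(P R).
V = √(12.9 × 73.9) = 30.88 V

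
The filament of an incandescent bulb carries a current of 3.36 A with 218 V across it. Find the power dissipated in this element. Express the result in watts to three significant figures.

V and I are known directly — P = V I, no intermediate step needed.
P = 218 V × 3.360 A = 732.5 W

732 W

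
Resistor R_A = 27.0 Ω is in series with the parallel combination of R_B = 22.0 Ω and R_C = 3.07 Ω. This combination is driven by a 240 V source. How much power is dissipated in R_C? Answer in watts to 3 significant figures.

154 W

Reduce the parallel pair to R_p first; the network is then a simple series string.
R_p = (22.0×3.07)/(22.0+3.07) = 2.694 Ω
R_total = 27.0 + 2.694 = 29.69 Ω
I = V / R_total = 240 / 29.69 = 8.082 A
Voltage across the parallel pair: V_p = I × R_p = 8.082 × 2.694 = 21.77 V
R_C is across V_p, so use P = V²/R for that branch.
P_R_C = (21.77)² / 3.07 = 154.4 W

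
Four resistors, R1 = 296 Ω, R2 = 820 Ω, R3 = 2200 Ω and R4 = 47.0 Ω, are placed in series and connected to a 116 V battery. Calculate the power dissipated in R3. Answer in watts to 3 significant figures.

Series elements share the same current, so find I first, then use P = I²R.
R_total = 296 + 820 + 2200 + 47.0 = 3363 Ω
I = V / R_total = 116 / 3363 = 0.03449 A
P_R3 = I² × R3 = (0.03449)² × 2200 = 2.617 W

2.62 W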